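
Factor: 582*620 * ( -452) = - 2^5*3^1*5^1*31^1*97^1*113^1= -163099680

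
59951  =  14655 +45296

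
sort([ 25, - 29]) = [  -  29,25 ] 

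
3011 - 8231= - 5220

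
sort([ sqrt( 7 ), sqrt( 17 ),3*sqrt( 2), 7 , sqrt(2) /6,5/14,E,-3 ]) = [ - 3, sqrt(2) /6,  5/14,sqrt(7), E, sqrt (17),3*sqrt( 2 ),7] 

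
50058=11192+38866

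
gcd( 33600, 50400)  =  16800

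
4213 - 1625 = 2588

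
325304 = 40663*8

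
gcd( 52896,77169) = 87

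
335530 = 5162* 65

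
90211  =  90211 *1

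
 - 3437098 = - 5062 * 679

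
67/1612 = 67/1612 = 0.04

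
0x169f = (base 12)3427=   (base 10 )5791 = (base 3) 21221111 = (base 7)22612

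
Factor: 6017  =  11^1*547^1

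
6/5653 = 6/5653 = 0.00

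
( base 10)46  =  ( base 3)1201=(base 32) 1e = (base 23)20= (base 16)2E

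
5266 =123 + 5143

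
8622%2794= 240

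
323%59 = 28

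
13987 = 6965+7022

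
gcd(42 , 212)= 2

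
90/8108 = 45/4054 = 0.01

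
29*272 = 7888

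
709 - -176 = 885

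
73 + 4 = 77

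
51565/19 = 51565/19 = 2713.95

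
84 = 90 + - 6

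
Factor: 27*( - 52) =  - 1404 =- 2^2*3^3*13^1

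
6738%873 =627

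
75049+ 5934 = 80983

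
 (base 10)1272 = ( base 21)2IC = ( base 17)46e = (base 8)2370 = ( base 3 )1202010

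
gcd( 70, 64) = 2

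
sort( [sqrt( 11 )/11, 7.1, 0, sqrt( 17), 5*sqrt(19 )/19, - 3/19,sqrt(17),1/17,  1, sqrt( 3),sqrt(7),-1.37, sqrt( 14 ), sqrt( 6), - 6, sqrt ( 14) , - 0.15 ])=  [-6,  -  1.37,  -  3/19, - 0.15, 0, 1/17,sqrt( 11 )/11 , 1,  5*sqrt(19) /19, sqrt( 3), sqrt(6 ),sqrt( 7),sqrt( 14 ), sqrt( 14), sqrt( 17 ), sqrt( 17 ),7.1]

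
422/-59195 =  - 422/59195 = - 0.01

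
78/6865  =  78/6865 = 0.01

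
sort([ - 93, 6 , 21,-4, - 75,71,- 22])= [ - 93,-75, - 22, - 4 , 6,21,71 ]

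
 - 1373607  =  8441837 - 9815444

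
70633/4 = 70633/4=17658.25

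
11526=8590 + 2936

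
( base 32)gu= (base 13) 329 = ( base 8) 1036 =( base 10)542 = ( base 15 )262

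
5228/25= 209+3/25 = 209.12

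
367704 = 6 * 61284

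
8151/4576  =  57/32=1.78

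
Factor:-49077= -3^2* 7^1*19^1*41^1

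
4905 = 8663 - 3758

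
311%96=23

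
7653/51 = 150 + 1/17 = 150.06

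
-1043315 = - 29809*35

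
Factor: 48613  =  173^1*281^1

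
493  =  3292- 2799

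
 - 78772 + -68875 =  - 147647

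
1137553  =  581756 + 555797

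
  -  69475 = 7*( - 9925)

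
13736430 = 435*31578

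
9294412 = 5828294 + 3466118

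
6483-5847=636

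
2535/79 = 32 + 7/79 = 32.09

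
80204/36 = 20051/9=2227.89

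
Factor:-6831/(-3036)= 9/4 = 2^( - 2 )*3^2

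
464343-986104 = - 521761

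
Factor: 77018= 2^1 * 97^1 * 397^1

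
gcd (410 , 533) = 41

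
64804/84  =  771 + 10/21 = 771.48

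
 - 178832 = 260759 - 439591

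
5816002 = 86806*67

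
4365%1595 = 1175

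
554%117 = 86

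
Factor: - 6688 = -2^5*11^1*19^1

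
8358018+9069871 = 17427889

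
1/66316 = 1/66316  =  0.00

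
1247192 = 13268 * 94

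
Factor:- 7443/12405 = - 3/5  =  - 3^1  *  5^( - 1) 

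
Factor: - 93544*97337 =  -9105292328=-2^3*11^1 * 19^1*47^1*109^1*1063^1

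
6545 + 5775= 12320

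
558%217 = 124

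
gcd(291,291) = 291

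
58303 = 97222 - 38919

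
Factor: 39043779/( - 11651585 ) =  - 3^1*5^(- 1 ) * 11^(  -  1)*41^( - 1) *2591^1 * 5023^1*5167^( - 1)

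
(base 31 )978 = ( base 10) 8874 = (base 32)8la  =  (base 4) 2022222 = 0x22AA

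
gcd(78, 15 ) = 3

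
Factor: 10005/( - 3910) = - 2^( - 1)*3^1*17^(  -  1) * 29^1 = - 87/34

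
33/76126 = 33/76126=0.00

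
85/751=85/751 = 0.11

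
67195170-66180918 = 1014252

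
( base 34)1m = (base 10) 56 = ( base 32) 1O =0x38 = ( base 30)1q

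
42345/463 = 91 + 212/463= 91.46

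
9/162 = 1/18 = 0.06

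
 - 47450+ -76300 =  - 123750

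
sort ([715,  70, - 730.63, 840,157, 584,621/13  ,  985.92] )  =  [ -730.63, 621/13, 70, 157,584,  715,  840 , 985.92] 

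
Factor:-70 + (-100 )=- 170=-2^1 * 5^1*17^1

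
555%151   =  102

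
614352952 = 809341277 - 194988325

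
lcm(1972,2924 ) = 84796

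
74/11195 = 74/11195 = 0.01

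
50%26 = 24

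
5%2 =1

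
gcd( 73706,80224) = 2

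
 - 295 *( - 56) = 16520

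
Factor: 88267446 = 2^1 * 3^2*503^1*9749^1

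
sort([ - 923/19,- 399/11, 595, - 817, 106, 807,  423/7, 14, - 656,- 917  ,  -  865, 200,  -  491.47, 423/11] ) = [ - 917, - 865,  -  817,  -  656,- 491.47, - 923/19,-399/11,14, 423/11, 423/7,106, 200,595,807]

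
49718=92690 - 42972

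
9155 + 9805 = 18960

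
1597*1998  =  3190806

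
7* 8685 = 60795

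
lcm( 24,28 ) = 168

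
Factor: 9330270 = 2^1 * 3^1*5^1*311009^1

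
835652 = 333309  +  502343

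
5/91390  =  1/18278 = 0.00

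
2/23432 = 1/11716 = 0.00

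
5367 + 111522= 116889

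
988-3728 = -2740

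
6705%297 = 171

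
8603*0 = 0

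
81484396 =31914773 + 49569623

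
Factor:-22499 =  - 149^1*151^1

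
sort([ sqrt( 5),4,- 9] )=[-9,sqrt( 5),4 ]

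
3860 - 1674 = 2186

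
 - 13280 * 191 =  -  2536480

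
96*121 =11616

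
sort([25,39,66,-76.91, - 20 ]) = [ - 76.91, - 20,25, 39,66]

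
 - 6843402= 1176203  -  8019605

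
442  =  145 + 297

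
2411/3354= 2411/3354 = 0.72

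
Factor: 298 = 2^1*149^1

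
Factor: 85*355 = 5^2 * 17^1*71^1= 30175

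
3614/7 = 3614/7 = 516.29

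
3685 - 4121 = - 436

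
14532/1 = 14532 = 14532.00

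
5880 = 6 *980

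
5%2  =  1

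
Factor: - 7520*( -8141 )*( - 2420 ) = -148153174400 = -  2^7 *5^2* 7^1 * 11^2*47^1*1163^1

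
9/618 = 3/206=0.01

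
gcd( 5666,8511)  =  1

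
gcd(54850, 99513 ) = 1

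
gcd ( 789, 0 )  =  789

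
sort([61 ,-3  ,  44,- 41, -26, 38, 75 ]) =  [ - 41,-26, - 3, 38,44,  61, 75 ]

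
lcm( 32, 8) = 32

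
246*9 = 2214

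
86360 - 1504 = 84856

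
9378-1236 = 8142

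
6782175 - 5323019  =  1459156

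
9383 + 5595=14978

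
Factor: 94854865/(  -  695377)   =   - 5^1*7^1*37^1*89^1*823^1 *695377^(  -  1 ) 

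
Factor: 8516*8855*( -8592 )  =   - 2^6 * 3^1*5^1 * 7^1*11^1*23^1 * 179^1*2129^1= - 647915674560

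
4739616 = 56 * 84636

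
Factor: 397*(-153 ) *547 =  - 33225327 = - 3^2*17^1*397^1*547^1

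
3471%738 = 519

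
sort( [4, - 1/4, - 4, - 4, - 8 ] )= [ - 8,  -  4, - 4, - 1/4,4 ]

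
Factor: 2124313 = 277^1*7669^1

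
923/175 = 5 + 48/175 = 5.27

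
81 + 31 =112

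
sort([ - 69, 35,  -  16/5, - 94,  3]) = [ - 94, - 69, - 16/5, 3, 35]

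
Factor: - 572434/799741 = - 2^1*79^1  *  3623^1*799741^( - 1 ) 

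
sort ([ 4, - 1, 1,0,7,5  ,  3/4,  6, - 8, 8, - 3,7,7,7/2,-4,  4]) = [ - 8,-4, - 3, - 1, 0, 3/4, 1,7/2, 4, 4 , 5,6, 7, 7,  7, 8]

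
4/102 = 2/51 = 0.04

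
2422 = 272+2150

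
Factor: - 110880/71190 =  - 2^4*11^1 * 113^( - 1) = -  176/113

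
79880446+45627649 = 125508095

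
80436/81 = 993 + 1/27 = 993.04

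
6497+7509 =14006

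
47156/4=11789=11789.00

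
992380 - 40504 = 951876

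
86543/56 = 1545 + 23/56=   1545.41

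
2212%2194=18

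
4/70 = 2/35 = 0.06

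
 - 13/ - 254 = 13/254 = 0.05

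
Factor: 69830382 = 2^1* 3^1*167^1*69691^1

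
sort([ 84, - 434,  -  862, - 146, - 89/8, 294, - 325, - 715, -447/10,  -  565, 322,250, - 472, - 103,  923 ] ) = [ - 862,  -  715,-565,-472,-434, - 325 , - 146, -103, - 447/10  , - 89/8, 84,250,294,  322, 923]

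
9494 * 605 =5743870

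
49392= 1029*48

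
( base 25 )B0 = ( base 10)275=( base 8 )423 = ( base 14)159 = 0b100010011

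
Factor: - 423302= - 2^1*11^1*71^1 *271^1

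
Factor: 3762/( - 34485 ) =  - 2^1*3^1*5^( - 1 ) * 11^( - 1) = - 6/55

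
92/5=18 + 2/5  =  18.40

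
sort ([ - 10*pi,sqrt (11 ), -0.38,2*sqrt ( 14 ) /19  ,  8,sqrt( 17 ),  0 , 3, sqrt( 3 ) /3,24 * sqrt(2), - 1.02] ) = [ -10*pi,  -  1.02, - 0.38,0 , 2* sqrt( 14)/19, sqrt(3 ) /3, 3 , sqrt (11), sqrt( 17),  8, 24*sqrt( 2 )]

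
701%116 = 5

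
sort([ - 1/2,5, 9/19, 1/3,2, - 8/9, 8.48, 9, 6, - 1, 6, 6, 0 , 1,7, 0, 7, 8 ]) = [ - 1, - 8/9, - 1/2, 0,0, 1/3, 9/19, 1, 2,  5, 6,6,6,7,  7, 8, 8.48, 9] 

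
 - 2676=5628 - 8304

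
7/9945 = 7/9945 =0.00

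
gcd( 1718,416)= 2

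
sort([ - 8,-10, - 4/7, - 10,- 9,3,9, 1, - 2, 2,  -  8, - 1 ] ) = [ - 10,  -  10 , - 9, - 8, - 8, - 2, - 1,-4/7, 1,2 , 3,9]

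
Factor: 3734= 2^1*1867^1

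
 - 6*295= - 1770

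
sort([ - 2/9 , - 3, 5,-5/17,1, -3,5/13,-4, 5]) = [  -  4, -3 , - 3, - 5/17, - 2/9, 5/13,1,5,5 ] 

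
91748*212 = 19450576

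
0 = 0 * 14822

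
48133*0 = 0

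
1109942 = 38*29209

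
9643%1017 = 490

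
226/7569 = 226/7569 = 0.03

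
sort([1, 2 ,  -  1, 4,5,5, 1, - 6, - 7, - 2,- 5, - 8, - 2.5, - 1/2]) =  [ - 8, - 7, -6, - 5,-2.5, - 2, - 1, - 1/2, 1, 1 , 2 , 4,5, 5]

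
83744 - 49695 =34049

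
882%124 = 14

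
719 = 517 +202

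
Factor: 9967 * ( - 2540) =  - 25316180 = -2^2*5^1*127^1*9967^1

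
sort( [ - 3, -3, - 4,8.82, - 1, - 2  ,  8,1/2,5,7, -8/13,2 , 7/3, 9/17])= [-4, - 3, - 3, -2 ,  -  1 ,-8/13, 1/2,9/17 , 2 , 7/3 , 5,7, 8,8.82]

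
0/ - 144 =0/1  =  - 0.00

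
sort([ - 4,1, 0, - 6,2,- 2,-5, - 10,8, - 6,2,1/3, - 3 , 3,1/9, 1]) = [ - 10, - 6, - 6 ,-5 , - 4,  -  3, -2, 0,1/9, 1/3 , 1,1,2,2,3,8 ] 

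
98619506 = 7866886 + 90752620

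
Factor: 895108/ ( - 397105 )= -2^2*5^(-1) * 43^( -1)*109^1*1847^( - 1) * 2053^1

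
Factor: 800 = 2^5*5^2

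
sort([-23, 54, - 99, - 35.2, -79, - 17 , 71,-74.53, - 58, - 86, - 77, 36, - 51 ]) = [ - 99, - 86,-79,  -  77, - 74.53, - 58,-51, - 35.2, - 23,-17,36,54, 71]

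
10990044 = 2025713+8964331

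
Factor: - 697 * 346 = -241162 = -  2^1*17^1*41^1*173^1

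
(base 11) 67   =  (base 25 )2N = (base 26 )2l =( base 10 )73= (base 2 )1001001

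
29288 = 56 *523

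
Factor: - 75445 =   -  5^1 * 79^1 * 191^1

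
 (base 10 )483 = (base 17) 1B7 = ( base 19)168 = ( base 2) 111100011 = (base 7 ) 1260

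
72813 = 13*5601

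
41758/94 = 20879/47 = 444.23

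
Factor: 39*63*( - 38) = - 2^1 * 3^3*7^1*13^1*19^1=- 93366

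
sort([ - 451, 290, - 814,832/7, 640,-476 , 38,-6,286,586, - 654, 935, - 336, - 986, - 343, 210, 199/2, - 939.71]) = [-986, - 939.71, - 814,-654,  -  476, - 451, - 343,-336, - 6,38, 199/2,832/7, 210, 286,290, 586, 640, 935]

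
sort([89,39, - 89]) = [-89,39,89] 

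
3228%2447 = 781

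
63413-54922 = 8491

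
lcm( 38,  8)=152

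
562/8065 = 562/8065 =0.07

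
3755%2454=1301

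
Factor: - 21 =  - 3^1*7^1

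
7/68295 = 7/68295 =0.00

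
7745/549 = 7745/549 = 14.11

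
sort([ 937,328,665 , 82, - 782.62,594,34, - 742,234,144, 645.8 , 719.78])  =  [- 782.62,-742,34, 82, 144,234, 328 , 594,645.8,665, 719.78,937]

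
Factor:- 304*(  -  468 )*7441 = 2^6*3^2 *7^1*13^1*19^1*1063^1  =  1058645952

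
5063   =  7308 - 2245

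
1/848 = 1/848=0.00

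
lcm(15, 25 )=75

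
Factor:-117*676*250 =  - 19773000=- 2^3*3^2*5^3 * 13^3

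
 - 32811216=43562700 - 76373916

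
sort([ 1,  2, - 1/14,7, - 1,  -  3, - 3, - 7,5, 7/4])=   [ - 7,-3, - 3,  -  1, - 1/14, 1,7/4,2, 5, 7]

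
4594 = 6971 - 2377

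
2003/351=2003/351 = 5.71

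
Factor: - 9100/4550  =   - 2^1=   - 2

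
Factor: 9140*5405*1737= 2^2 * 3^2*5^2 * 23^1 * 47^1*193^1 * 457^1 = 85810752900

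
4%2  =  0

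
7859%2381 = 716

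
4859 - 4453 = 406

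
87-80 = 7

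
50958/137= 371 + 131/137 = 371.96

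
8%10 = 8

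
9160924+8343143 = 17504067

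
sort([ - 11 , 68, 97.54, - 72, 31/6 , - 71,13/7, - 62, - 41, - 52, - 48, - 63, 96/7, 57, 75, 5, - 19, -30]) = [ - 72, - 71, - 63, - 62, - 52, - 48,-41, - 30 , - 19,- 11, 13/7, 5, 31/6,96/7,57,68, 75, 97.54] 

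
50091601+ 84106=50175707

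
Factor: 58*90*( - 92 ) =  - 2^4*3^2*5^1*23^1 * 29^1 = - 480240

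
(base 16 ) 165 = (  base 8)545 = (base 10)357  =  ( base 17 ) 140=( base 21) h0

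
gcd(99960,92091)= 3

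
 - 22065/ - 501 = 44 + 7/167  =  44.04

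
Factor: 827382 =2^1*3^1*73^1*1889^1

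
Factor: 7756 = 2^2*7^1 * 277^1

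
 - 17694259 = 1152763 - 18847022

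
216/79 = 2 + 58/79= 2.73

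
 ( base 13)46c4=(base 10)9962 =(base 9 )14588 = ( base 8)23352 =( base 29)BOF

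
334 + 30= 364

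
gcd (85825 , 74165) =5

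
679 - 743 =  - 64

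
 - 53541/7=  - 7649 +2/7 = -7648.71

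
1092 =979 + 113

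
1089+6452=7541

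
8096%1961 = 252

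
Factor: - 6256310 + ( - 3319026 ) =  - 2^3*29^1* 149^1*277^1 =- 9575336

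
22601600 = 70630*320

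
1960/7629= 1960/7629= 0.26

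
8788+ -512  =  8276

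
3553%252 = 25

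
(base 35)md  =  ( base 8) 1417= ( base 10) 783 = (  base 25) 168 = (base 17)2c1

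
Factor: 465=3^1* 5^1*31^1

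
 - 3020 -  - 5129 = 2109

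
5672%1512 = 1136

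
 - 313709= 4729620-5043329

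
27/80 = 27/80 = 0.34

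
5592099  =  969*5771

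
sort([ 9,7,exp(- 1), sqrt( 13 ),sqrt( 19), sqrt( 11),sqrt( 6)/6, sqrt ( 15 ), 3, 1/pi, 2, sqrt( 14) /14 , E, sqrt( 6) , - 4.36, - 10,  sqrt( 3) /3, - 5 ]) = [ - 10, - 5,-4.36, sqrt(14)/14, 1/pi, exp(-1),sqrt(6)/6, sqrt( 3 ) /3,2, sqrt( 6),E,3, sqrt(11) , sqrt( 13 ), sqrt(15 ), sqrt(19),7, 9]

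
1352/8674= 676/4337 = 0.16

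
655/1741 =655/1741 = 0.38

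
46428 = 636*73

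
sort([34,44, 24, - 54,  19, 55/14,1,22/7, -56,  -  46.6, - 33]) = [ - 56, - 54,  -  46.6, - 33, 1,  22/7,55/14, 19,24,34, 44 ] 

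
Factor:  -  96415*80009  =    -  7714067735 = - 5^1*11^1* 19^1*1753^1*4211^1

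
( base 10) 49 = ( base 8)61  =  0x31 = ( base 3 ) 1211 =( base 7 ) 100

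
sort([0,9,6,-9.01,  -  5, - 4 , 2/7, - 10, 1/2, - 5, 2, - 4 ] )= [-10, - 9.01,-5, - 5,-4, - 4, 0,2/7,1/2, 2, 6,9] 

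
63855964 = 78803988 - 14948024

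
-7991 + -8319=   -16310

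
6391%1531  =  267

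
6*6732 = 40392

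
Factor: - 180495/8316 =- 955/44  =  - 2^( - 2 )*5^1*11^( - 1 )*191^1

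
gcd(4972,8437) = 11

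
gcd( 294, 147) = 147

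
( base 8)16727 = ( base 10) 7639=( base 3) 101110221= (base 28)9kn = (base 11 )5815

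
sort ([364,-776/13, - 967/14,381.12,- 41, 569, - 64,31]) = [ - 967/14, - 64, - 776/13, -41, 31,  364,381.12, 569 ] 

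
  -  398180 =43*( - 9260 ) 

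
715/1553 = 715/1553 = 0.46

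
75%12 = 3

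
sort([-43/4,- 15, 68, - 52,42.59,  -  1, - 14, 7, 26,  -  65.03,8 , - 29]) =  [-65.03, - 52,  -  29,-15,  -  14, - 43/4 , -1,7,8,26,42.59, 68 ]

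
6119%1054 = 849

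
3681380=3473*1060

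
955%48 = 43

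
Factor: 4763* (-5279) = -11^1*433^1*5279^1 = -  25143877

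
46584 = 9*5176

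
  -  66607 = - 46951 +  - 19656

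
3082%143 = 79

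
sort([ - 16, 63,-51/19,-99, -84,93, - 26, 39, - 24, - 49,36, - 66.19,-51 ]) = [ - 99, - 84, - 66.19, - 51, - 49, - 26,-24, - 16,-51/19,36,39,63,93] 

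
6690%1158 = 900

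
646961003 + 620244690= 1267205693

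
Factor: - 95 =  - 5^1  *19^1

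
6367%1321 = 1083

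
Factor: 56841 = 3^1*18947^1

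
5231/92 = 56+79/92=   56.86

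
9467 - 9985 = -518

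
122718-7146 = 115572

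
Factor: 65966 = 2^1*32983^1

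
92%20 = 12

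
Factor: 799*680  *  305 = 165712600 = 2^3*5^2*17^2 * 47^1*61^1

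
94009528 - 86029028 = 7980500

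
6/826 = 3/413 = 0.01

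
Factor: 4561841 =37^1* 139^1*887^1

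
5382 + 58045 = 63427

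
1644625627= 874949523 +769676104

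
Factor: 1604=2^2* 401^1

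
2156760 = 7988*270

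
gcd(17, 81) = 1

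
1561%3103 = 1561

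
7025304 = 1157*6072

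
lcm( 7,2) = 14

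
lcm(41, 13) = 533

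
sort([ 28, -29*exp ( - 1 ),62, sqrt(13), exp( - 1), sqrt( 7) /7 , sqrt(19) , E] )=[ - 29*exp( - 1 ) , exp(-1) , sqrt(7 )/7,E , sqrt( 13 ), sqrt(19 ) , 28,62 ]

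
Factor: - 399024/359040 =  - 2^( - 3)*3^1*5^( - 1 )*11^ (-1) * 163^1 = - 489/440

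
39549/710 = 39549/710=55.70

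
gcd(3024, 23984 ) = 16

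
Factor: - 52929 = -3^2*5881^1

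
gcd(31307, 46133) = 1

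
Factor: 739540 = 2^2* 5^1*103^1*359^1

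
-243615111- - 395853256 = 152238145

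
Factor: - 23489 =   -  83^1*283^1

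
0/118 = 0 = 0.00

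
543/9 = 181/3=60.33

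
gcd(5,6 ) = 1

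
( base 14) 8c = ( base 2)1111100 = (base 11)103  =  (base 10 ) 124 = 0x7C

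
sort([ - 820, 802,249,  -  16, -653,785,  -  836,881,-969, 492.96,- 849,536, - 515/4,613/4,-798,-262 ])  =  [ - 969,-849, - 836,-820,  -  798, - 653 , - 262,  -  515/4, -16,613/4,  249,492.96,536, 785,  802,  881]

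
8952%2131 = 428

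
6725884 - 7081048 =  - 355164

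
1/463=1/463 = 0.00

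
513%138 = 99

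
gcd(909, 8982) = 9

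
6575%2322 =1931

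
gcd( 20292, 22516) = 4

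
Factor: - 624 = - 2^4*3^1*13^1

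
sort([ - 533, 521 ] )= [ - 533,521 ] 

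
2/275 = 2/275 = 0.01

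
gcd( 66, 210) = 6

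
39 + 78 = 117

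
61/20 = 3 + 1/20 =3.05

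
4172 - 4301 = -129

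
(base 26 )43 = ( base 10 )107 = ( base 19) 5c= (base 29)3K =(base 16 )6B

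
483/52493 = 69/7499=0.01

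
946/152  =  6 + 17/76 = 6.22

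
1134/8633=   1134/8633 = 0.13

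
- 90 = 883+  - 973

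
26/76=13/38= 0.34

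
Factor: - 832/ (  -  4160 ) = 1/5 = 5^( - 1)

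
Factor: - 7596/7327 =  - 2^2*3^2*17^( - 1)*211^1*431^( - 1 )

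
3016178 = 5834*517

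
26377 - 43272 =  - 16895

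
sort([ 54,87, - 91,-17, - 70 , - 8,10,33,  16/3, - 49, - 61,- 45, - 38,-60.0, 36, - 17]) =[ - 91,  -  70,-61,-60.0, - 49,-45 ,-38,  -  17,-17,-8, 16/3  ,  10,33,36,  54,87 ] 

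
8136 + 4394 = 12530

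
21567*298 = 6426966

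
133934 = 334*401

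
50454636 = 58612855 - 8158219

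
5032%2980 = 2052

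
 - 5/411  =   - 1 + 406/411 = - 0.01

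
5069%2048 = 973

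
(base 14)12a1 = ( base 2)110011001101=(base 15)e87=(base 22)6GL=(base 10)3277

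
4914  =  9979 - 5065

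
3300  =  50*66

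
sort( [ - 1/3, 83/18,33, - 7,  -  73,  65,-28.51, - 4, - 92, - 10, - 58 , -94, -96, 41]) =[ - 96, - 94 , - 92, -73,-58, - 28.51, - 10, - 7, - 4, - 1/3, 83/18, 33,41,65 ] 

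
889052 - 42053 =846999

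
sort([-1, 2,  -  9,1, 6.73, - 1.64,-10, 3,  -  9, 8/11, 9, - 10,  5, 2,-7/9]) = [-10, - 10, -9 , -9,-1.64, -1, -7/9, 8/11, 1, 2, 2,  3,5,6.73,  9 ] 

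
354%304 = 50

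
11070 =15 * 738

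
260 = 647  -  387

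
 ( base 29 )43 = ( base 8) 167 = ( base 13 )92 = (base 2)1110111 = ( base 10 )119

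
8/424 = 1/53 = 0.02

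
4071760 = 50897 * 80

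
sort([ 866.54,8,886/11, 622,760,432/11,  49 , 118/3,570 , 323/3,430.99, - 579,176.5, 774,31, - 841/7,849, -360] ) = [- 579, - 360, - 841/7, 8,31, 432/11, 118/3, 49, 886/11, 323/3,176.5 , 430.99,570,622 , 760,774,849, 866.54] 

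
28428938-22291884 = 6137054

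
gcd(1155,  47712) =21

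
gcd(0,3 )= 3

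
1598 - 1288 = 310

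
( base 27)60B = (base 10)4385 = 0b1000100100001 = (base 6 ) 32145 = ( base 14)1853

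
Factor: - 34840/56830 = -2^2*13^1 * 67^1*5683^ ( - 1) = - 3484/5683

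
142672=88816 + 53856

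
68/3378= 34/1689 = 0.02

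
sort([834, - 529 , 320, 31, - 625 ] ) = [ - 625, - 529, 31,320, 834] 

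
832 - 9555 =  - 8723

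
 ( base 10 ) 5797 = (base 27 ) 7PJ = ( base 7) 22621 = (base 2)1011010100101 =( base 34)50H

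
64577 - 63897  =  680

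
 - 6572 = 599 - 7171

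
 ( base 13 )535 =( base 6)4041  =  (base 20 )249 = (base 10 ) 889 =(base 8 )1571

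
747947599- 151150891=596796708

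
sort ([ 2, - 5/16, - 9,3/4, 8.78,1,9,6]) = [ - 9, -5/16, 3/4,  1,2, 6,8.78,9] 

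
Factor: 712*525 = 373800=2^3*3^1*5^2*7^1*89^1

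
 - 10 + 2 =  - 8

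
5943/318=18 + 73/106= 18.69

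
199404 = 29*6876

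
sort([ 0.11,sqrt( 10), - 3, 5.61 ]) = [ - 3,0.11,  sqrt( 10 ), 5.61 ]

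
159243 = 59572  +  99671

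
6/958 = 3/479 =0.01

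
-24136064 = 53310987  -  77447051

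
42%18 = 6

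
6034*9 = 54306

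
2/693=2/693  =  0.00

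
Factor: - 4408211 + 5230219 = 822008= 2^3*11^1*9341^1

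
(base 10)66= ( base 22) 30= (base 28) 2a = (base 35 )1V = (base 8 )102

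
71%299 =71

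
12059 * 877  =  10575743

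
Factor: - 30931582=-2^1*11^1*19^1*73999^1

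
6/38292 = 1/6382=0.00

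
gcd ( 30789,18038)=311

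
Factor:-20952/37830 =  - 2^2*3^2* 5^(-1 )*13^(- 1)= - 36/65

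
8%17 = 8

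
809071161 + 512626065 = 1321697226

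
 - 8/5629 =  - 1+5621/5629 = - 0.00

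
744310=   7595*98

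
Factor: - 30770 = - 2^1*5^1*17^1*181^1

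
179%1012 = 179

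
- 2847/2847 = -1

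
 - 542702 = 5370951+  - 5913653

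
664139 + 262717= 926856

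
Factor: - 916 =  -2^2*229^1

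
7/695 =7/695 = 0.01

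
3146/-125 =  - 3146/125 = - 25.17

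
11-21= -10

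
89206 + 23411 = 112617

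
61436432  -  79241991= - 17805559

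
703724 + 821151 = 1524875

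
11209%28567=11209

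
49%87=49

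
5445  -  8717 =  - 3272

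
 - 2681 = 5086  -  7767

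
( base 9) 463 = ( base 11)317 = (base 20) j1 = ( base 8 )575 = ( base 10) 381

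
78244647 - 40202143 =38042504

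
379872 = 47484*8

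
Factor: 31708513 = 23^1 * 29^1*137^1 * 347^1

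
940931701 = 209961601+730970100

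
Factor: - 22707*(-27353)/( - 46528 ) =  - 621104571/46528=- 2^( - 6) * 3^3*17^1*29^2 * 727^( - 1)*1609^1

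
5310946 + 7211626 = 12522572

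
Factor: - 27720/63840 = -2^(  -  2)*3^1* 11^1*19^( - 1)=- 33/76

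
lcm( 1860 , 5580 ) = 5580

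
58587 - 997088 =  - 938501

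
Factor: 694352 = 2^4*43397^1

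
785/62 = 12 + 41/62 = 12.66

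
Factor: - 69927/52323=-11^1*13^1*107^( - 1) =- 143/107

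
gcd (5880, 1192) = 8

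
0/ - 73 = 0/1= - 0.00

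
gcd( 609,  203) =203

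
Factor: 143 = 11^1*13^1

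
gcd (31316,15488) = 4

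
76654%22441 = 9331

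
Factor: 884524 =2^2*251^1*881^1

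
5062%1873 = 1316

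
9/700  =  9/700 = 0.01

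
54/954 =3/53= 0.06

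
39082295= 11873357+27208938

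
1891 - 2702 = -811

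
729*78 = 56862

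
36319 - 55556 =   -  19237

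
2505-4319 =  - 1814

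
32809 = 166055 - 133246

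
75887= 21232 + 54655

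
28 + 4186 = 4214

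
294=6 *49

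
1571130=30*52371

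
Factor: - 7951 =  -  7951^1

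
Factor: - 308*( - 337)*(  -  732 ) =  - 75978672  =  - 2^4*3^1*7^1*11^1*61^1*337^1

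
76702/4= 19175 + 1/2  =  19175.50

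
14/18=7/9 = 0.78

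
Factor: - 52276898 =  - 2^1*1787^1*14627^1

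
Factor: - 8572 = - 2^2*2143^1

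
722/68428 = 361/34214 = 0.01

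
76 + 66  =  142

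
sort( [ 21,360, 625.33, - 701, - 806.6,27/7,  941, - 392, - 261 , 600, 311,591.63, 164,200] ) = [ - 806.6, - 701, - 392, - 261,  27/7, 21, 164,200,311,  360, 591.63, 600,625.33,941 ]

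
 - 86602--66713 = -19889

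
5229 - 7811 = - 2582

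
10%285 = 10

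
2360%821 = 718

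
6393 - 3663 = 2730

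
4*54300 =217200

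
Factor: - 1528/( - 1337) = 2^3 * 7^ ( - 1) =8/7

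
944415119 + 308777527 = 1253192646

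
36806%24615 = 12191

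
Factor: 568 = 2^3*71^1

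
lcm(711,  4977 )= 4977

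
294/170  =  147/85  =  1.73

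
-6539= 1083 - 7622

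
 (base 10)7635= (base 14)2AD5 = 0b1110111010011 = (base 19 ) 122g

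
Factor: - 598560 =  - 2^5*3^1*5^1*29^1*43^1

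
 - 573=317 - 890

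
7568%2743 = 2082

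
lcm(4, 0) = 0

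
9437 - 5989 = 3448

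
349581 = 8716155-8366574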